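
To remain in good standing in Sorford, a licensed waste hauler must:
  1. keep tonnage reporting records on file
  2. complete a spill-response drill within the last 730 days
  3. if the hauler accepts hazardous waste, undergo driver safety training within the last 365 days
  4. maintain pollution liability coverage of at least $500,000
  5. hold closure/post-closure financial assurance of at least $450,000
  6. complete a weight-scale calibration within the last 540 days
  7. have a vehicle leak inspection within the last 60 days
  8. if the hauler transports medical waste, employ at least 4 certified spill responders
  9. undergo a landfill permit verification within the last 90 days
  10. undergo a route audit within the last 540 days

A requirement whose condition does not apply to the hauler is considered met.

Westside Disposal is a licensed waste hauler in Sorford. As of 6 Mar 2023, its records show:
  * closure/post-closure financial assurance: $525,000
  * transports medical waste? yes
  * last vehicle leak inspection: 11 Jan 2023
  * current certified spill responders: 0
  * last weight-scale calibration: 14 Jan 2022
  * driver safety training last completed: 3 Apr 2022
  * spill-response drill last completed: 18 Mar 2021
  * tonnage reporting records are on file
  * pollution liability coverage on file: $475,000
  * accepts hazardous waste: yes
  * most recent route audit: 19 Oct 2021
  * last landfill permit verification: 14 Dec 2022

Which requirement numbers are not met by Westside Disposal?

1. tonnage reporting records present → met
2. spill-response drill 718 days ago vs limit 730 → met
3. condition 'accepts hazardous waste' holds; driver safety training 337 days ago vs limit 365 → met
4. pollution liability coverage $475,000 < $500,000 → not met
5. closure/post-closure financial assurance $525,000 ≥ $450,000 → met
6. weight-scale calibration 416 days ago vs limit 540 → met
7. vehicle leak inspection 54 days ago vs limit 60 → met
8. condition 'transports medical waste' holds; certified spill responders 0 < 4 → not met
9. landfill permit verification 82 days ago vs limit 90 → met
10. route audit 503 days ago vs limit 540 → met
Not met: 4, 8

4, 8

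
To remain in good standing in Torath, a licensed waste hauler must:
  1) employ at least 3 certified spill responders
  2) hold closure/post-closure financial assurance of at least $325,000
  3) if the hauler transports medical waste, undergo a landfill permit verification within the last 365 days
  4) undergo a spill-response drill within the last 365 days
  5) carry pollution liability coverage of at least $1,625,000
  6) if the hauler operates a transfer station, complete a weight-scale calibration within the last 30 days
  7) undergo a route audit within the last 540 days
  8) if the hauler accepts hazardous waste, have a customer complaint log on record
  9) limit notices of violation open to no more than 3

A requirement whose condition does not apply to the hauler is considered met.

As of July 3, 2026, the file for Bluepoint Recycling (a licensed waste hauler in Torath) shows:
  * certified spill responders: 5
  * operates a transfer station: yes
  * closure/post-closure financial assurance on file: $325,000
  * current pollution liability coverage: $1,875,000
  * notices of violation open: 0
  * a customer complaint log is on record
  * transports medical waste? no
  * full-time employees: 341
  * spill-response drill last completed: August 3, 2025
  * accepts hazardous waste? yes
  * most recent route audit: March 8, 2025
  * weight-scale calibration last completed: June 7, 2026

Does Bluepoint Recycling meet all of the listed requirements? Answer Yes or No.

Yes

1. certified spill responders 5 ≥ 3 → met
2. closure/post-closure financial assurance $325,000 ≥ $325,000 → met
3. condition 'transports medical waste' does not hold → requirement n/a → met
4. spill-response drill 334 days ago vs limit 365 → met
5. pollution liability coverage $1,875,000 ≥ $1,625,000 → met
6. condition 'operates a transfer station' holds; weight-scale calibration 26 days ago vs limit 30 → met
7. route audit 482 days ago vs limit 540 → met
8. condition 'accepts hazardous waste' holds; customer complaint log present → met
9. notices of violation open 0 ≤ 3 → met
All met.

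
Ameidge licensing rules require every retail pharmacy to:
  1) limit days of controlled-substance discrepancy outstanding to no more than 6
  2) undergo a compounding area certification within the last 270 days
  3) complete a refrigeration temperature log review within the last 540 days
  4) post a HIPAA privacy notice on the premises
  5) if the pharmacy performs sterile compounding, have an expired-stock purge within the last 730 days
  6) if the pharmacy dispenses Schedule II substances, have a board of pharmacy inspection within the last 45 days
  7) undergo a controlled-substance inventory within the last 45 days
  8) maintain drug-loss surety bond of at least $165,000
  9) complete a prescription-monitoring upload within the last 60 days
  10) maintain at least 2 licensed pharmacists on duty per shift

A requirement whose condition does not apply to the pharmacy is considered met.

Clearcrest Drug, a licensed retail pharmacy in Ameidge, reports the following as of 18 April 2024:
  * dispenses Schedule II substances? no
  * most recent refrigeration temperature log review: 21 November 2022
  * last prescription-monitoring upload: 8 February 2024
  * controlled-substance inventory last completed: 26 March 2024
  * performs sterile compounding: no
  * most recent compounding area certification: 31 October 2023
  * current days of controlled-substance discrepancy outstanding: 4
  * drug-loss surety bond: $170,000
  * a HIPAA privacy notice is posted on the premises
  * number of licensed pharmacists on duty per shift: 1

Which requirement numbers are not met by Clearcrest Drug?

1. days of controlled-substance discrepancy outstanding 4 ≤ 6 → met
2. compounding area certification 170 days ago vs limit 270 → met
3. refrigeration temperature log review 514 days ago vs limit 540 → met
4. HIPAA privacy notice present → met
5. condition 'performs sterile compounding' does not hold → requirement n/a → met
6. condition 'dispenses Schedule II substances' does not hold → requirement n/a → met
7. controlled-substance inventory 23 days ago vs limit 45 → met
8. drug-loss surety bond $170,000 ≥ $165,000 → met
9. prescription-monitoring upload 70 days ago vs limit 60 → not met
10. licensed pharmacists on duty per shift 1 < 2 → not met
Not met: 9, 10

9, 10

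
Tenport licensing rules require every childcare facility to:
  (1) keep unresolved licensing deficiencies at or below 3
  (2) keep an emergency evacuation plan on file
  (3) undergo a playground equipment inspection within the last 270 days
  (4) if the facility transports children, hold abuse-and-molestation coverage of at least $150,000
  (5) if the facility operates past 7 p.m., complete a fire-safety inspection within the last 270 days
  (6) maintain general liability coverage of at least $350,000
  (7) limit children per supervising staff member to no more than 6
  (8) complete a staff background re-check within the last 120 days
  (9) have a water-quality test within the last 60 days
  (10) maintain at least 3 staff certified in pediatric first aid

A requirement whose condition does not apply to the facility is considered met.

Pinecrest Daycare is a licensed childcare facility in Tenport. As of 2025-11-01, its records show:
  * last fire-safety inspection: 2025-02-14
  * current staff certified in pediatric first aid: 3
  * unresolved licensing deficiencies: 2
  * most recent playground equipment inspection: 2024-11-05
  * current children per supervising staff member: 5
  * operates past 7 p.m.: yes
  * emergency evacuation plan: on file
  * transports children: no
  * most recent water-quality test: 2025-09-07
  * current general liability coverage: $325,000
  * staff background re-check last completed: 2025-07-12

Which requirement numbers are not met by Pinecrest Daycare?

1. unresolved licensing deficiencies 2 ≤ 3 → met
2. emergency evacuation plan present → met
3. playground equipment inspection 361 days ago vs limit 270 → not met
4. condition 'transports children' does not hold → requirement n/a → met
5. condition 'operates past 7 p.m.' holds; fire-safety inspection 260 days ago vs limit 270 → met
6. general liability coverage $325,000 < $350,000 → not met
7. children per supervising staff member 5 ≤ 6 → met
8. staff background re-check 112 days ago vs limit 120 → met
9. water-quality test 55 days ago vs limit 60 → met
10. staff certified in pediatric first aid 3 ≥ 3 → met
Not met: 3, 6

3, 6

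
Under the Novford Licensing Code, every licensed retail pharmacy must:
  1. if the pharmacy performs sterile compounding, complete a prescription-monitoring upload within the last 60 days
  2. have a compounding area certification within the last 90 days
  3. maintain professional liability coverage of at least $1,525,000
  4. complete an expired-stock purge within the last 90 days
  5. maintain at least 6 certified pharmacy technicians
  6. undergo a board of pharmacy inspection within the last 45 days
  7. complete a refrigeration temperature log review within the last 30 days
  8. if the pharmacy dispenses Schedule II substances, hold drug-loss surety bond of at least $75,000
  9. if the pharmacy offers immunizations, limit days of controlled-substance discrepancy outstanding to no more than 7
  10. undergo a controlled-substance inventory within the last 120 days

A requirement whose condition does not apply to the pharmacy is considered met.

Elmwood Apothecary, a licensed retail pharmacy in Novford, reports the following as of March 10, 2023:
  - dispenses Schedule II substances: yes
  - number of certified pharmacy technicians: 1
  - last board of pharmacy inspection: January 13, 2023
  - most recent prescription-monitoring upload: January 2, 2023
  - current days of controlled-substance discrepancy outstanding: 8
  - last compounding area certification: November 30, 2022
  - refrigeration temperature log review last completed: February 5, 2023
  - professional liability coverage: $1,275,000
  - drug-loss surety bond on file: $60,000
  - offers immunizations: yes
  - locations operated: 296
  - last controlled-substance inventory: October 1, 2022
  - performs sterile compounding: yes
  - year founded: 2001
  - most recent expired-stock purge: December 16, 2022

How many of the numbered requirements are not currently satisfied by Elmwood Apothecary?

1. condition 'performs sterile compounding' holds; prescription-monitoring upload 67 days ago vs limit 60 → not met
2. compounding area certification 100 days ago vs limit 90 → not met
3. professional liability coverage $1,275,000 < $1,525,000 → not met
4. expired-stock purge 84 days ago vs limit 90 → met
5. certified pharmacy technicians 1 < 6 → not met
6. board of pharmacy inspection 56 days ago vs limit 45 → not met
7. refrigeration temperature log review 33 days ago vs limit 30 → not met
8. condition 'dispenses Schedule II substances' holds; drug-loss surety bond $60,000 < $75,000 → not met
9. condition 'offers immunizations' holds; days of controlled-substance discrepancy outstanding 8 > 7 → not met
10. controlled-substance inventory 160 days ago vs limit 120 → not met
Not met: 9 of 10

9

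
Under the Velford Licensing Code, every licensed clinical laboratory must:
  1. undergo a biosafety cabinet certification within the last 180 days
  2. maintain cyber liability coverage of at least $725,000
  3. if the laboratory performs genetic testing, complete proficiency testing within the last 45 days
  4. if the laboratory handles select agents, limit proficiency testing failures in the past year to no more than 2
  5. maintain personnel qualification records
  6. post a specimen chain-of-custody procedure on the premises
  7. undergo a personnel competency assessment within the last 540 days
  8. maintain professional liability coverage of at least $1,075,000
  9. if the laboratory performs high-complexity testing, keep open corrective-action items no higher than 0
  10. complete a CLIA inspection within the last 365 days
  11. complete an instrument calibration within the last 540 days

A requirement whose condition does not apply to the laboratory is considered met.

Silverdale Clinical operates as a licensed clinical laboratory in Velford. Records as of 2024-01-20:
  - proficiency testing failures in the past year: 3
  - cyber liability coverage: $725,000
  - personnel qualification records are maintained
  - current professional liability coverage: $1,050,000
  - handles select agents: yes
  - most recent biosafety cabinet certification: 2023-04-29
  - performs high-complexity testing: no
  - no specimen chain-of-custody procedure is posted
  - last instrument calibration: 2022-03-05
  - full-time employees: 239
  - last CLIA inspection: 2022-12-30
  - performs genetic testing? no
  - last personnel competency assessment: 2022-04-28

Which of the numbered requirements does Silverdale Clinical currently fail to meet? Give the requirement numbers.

1, 4, 6, 7, 8, 10, 11

1. biosafety cabinet certification 266 days ago vs limit 180 → not met
2. cyber liability coverage $725,000 ≥ $725,000 → met
3. condition 'performs genetic testing' does not hold → requirement n/a → met
4. condition 'handles select agents' holds; proficiency testing failures in the past year 3 > 2 → not met
5. personnel qualification records present → met
6. specimen chain-of-custody procedure absent → not met
7. personnel competency assessment 632 days ago vs limit 540 → not met
8. professional liability coverage $1,050,000 < $1,075,000 → not met
9. condition 'performs high-complexity testing' does not hold → requirement n/a → met
10. CLIA inspection 386 days ago vs limit 365 → not met
11. instrument calibration 686 days ago vs limit 540 → not met
Not met: 1, 4, 6, 7, 8, 10, 11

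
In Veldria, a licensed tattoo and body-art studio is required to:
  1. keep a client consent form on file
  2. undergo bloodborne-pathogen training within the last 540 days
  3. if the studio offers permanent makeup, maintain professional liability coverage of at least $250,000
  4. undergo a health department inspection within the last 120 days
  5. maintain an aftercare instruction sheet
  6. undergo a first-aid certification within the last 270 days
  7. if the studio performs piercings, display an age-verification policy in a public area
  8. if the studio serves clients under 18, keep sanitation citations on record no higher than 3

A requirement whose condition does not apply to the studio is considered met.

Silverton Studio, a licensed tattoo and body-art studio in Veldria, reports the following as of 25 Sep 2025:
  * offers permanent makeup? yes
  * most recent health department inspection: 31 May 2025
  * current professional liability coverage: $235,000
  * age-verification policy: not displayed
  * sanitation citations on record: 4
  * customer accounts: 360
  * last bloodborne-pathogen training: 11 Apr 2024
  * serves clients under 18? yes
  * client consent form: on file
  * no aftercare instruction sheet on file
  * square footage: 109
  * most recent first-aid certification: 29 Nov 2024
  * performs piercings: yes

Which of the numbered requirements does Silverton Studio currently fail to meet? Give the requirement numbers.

3, 5, 6, 7, 8

1. client consent form present → met
2. bloodborne-pathogen training 532 days ago vs limit 540 → met
3. condition 'offers permanent makeup' holds; professional liability coverage $235,000 < $250,000 → not met
4. health department inspection 117 days ago vs limit 120 → met
5. aftercare instruction sheet absent → not met
6. first-aid certification 300 days ago vs limit 270 → not met
7. condition 'performs piercings' holds; age-verification policy absent → not met
8. condition 'serves clients under 18' holds; sanitation citations on record 4 > 3 → not met
Not met: 3, 5, 6, 7, 8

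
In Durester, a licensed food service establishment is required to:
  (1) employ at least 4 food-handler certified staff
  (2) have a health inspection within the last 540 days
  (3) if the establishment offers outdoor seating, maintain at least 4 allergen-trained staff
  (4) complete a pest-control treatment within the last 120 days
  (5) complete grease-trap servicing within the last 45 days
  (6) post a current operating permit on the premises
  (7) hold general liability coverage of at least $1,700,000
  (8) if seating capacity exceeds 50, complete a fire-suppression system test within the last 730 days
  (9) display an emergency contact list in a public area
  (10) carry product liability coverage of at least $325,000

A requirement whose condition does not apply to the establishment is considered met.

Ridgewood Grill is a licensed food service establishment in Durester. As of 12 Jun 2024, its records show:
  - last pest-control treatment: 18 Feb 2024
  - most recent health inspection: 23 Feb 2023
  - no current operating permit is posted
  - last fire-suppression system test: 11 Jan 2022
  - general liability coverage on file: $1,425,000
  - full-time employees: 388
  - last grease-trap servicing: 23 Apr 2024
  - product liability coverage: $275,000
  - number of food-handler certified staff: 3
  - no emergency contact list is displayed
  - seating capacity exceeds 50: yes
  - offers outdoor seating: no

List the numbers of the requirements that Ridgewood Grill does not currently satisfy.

1. food-handler certified staff 3 < 4 → not met
2. health inspection 475 days ago vs limit 540 → met
3. condition 'offers outdoor seating' does not hold → requirement n/a → met
4. pest-control treatment 115 days ago vs limit 120 → met
5. grease-trap servicing 50 days ago vs limit 45 → not met
6. current operating permit absent → not met
7. general liability coverage $1,425,000 < $1,700,000 → not met
8. condition 'seating capacity exceeds 50' holds; fire-suppression system test 883 days ago vs limit 730 → not met
9. emergency contact list absent → not met
10. product liability coverage $275,000 < $325,000 → not met
Not met: 1, 5, 6, 7, 8, 9, 10

1, 5, 6, 7, 8, 9, 10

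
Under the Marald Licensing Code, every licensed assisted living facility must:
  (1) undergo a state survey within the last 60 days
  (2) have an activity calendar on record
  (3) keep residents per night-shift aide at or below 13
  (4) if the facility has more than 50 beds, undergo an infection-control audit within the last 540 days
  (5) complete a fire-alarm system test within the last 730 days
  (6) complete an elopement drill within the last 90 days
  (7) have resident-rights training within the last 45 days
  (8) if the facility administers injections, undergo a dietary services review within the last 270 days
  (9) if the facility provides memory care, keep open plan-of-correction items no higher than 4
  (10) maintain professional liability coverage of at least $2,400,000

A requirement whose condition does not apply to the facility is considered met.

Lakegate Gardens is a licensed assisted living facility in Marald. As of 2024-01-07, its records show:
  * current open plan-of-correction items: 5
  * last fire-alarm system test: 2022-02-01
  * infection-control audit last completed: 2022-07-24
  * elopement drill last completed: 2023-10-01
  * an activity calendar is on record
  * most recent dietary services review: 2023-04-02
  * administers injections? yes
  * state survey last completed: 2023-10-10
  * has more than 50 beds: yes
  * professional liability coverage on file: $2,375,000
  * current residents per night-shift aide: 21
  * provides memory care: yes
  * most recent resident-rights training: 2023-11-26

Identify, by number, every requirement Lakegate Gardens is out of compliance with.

1, 3, 6, 8, 9, 10

1. state survey 89 days ago vs limit 60 → not met
2. activity calendar present → met
3. residents per night-shift aide 21 > 13 → not met
4. condition 'has more than 50 beds' holds; infection-control audit 532 days ago vs limit 540 → met
5. fire-alarm system test 705 days ago vs limit 730 → met
6. elopement drill 98 days ago vs limit 90 → not met
7. resident-rights training 42 days ago vs limit 45 → met
8. condition 'administers injections' holds; dietary services review 280 days ago vs limit 270 → not met
9. condition 'provides memory care' holds; open plan-of-correction items 5 > 4 → not met
10. professional liability coverage $2,375,000 < $2,400,000 → not met
Not met: 1, 3, 6, 8, 9, 10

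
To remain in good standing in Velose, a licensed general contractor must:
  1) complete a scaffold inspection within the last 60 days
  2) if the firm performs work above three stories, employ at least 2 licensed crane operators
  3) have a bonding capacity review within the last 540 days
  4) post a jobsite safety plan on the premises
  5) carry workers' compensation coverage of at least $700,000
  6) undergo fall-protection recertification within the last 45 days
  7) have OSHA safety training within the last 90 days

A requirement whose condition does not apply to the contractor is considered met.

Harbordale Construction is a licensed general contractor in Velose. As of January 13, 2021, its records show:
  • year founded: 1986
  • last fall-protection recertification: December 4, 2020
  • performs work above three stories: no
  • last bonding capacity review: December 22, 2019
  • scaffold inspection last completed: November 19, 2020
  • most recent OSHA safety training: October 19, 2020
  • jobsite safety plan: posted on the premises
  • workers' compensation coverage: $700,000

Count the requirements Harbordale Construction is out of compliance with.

1. scaffold inspection 55 days ago vs limit 60 → met
2. condition 'performs work above three stories' does not hold → requirement n/a → met
3. bonding capacity review 388 days ago vs limit 540 → met
4. jobsite safety plan present → met
5. workers' compensation coverage $700,000 ≥ $700,000 → met
6. fall-protection recertification 40 days ago vs limit 45 → met
7. OSHA safety training 86 days ago vs limit 90 → met
Not met: 0 of 7

0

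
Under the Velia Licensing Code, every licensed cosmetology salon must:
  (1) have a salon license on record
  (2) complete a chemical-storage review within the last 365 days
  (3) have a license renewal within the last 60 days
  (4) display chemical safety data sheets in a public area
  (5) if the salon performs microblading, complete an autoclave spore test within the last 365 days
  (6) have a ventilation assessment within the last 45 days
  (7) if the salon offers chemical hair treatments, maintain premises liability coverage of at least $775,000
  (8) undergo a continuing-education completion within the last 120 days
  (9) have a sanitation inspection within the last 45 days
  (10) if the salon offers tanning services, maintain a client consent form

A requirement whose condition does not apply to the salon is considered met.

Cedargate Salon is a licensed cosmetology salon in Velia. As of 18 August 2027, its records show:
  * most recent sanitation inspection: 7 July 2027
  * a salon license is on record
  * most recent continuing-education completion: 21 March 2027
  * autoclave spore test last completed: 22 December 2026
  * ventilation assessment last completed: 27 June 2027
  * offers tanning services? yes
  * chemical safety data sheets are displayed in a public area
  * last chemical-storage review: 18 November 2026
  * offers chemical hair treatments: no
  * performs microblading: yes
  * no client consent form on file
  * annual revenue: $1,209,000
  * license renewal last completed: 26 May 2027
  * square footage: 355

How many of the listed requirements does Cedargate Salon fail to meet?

1. salon license present → met
2. chemical-storage review 273 days ago vs limit 365 → met
3. license renewal 84 days ago vs limit 60 → not met
4. chemical safety data sheets present → met
5. condition 'performs microblading' holds; autoclave spore test 239 days ago vs limit 365 → met
6. ventilation assessment 52 days ago vs limit 45 → not met
7. condition 'offers chemical hair treatments' does not hold → requirement n/a → met
8. continuing-education completion 150 days ago vs limit 120 → not met
9. sanitation inspection 42 days ago vs limit 45 → met
10. condition 'offers tanning services' holds; client consent form absent → not met
Not met: 4 of 10

4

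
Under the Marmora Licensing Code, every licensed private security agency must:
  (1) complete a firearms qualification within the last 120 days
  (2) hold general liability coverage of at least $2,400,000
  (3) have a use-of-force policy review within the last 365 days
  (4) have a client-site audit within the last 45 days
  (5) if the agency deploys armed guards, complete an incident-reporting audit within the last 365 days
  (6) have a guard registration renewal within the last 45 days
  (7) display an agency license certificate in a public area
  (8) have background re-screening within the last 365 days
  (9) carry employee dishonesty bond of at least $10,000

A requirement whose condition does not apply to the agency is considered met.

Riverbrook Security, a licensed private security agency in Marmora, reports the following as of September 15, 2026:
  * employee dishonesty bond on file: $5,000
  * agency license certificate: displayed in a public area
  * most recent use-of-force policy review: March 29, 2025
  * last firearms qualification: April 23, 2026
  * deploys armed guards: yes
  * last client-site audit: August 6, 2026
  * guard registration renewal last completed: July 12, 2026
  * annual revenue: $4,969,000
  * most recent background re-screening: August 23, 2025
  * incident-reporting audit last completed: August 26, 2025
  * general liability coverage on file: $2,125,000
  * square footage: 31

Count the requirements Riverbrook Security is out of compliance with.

1. firearms qualification 145 days ago vs limit 120 → not met
2. general liability coverage $2,125,000 < $2,400,000 → not met
3. use-of-force policy review 535 days ago vs limit 365 → not met
4. client-site audit 40 days ago vs limit 45 → met
5. condition 'deploys armed guards' holds; incident-reporting audit 385 days ago vs limit 365 → not met
6. guard registration renewal 65 days ago vs limit 45 → not met
7. agency license certificate present → met
8. background re-screening 388 days ago vs limit 365 → not met
9. employee dishonesty bond $5,000 < $10,000 → not met
Not met: 7 of 9

7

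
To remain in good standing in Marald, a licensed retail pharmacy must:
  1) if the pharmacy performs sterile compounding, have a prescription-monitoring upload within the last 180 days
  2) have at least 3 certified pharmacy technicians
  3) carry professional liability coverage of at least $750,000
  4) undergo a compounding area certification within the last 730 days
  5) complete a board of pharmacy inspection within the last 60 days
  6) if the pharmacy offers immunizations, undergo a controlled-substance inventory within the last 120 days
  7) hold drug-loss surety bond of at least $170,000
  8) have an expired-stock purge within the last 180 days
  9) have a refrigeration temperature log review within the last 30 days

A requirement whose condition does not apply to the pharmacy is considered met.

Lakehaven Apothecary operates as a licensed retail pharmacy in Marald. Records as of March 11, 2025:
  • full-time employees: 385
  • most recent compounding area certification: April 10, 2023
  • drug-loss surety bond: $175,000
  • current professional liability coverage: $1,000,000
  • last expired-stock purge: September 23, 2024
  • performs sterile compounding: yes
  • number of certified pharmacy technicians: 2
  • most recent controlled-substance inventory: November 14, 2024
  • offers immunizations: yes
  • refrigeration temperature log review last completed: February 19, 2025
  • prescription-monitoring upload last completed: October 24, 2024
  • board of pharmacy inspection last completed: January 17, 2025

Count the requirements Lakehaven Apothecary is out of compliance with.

1. condition 'performs sterile compounding' holds; prescription-monitoring upload 138 days ago vs limit 180 → met
2. certified pharmacy technicians 2 < 3 → not met
3. professional liability coverage $1,000,000 ≥ $750,000 → met
4. compounding area certification 701 days ago vs limit 730 → met
5. board of pharmacy inspection 53 days ago vs limit 60 → met
6. condition 'offers immunizations' holds; controlled-substance inventory 117 days ago vs limit 120 → met
7. drug-loss surety bond $175,000 ≥ $170,000 → met
8. expired-stock purge 169 days ago vs limit 180 → met
9. refrigeration temperature log review 20 days ago vs limit 30 → met
Not met: 1 of 9

1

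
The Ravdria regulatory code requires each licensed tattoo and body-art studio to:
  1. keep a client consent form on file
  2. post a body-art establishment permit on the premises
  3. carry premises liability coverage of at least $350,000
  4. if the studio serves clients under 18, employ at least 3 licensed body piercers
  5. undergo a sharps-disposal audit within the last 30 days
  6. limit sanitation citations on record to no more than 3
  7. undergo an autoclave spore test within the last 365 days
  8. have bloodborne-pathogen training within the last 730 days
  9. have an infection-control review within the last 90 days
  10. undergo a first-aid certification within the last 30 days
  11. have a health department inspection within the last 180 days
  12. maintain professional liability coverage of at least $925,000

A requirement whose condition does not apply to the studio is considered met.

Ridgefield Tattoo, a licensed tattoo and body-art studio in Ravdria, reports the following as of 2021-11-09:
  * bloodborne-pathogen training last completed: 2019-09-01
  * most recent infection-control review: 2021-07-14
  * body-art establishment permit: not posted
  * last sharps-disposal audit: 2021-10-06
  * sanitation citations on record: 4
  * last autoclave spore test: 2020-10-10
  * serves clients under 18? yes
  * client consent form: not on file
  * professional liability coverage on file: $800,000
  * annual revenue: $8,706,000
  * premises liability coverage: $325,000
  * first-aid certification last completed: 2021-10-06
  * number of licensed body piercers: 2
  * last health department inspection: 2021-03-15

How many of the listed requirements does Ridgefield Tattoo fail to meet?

1. client consent form absent → not met
2. body-art establishment permit absent → not met
3. premises liability coverage $325,000 < $350,000 → not met
4. condition 'serves clients under 18' holds; licensed body piercers 2 < 3 → not met
5. sharps-disposal audit 34 days ago vs limit 30 → not met
6. sanitation citations on record 4 > 3 → not met
7. autoclave spore test 395 days ago vs limit 365 → not met
8. bloodborne-pathogen training 800 days ago vs limit 730 → not met
9. infection-control review 118 days ago vs limit 90 → not met
10. first-aid certification 34 days ago vs limit 30 → not met
11. health department inspection 239 days ago vs limit 180 → not met
12. professional liability coverage $800,000 < $925,000 → not met
Not met: 12 of 12

12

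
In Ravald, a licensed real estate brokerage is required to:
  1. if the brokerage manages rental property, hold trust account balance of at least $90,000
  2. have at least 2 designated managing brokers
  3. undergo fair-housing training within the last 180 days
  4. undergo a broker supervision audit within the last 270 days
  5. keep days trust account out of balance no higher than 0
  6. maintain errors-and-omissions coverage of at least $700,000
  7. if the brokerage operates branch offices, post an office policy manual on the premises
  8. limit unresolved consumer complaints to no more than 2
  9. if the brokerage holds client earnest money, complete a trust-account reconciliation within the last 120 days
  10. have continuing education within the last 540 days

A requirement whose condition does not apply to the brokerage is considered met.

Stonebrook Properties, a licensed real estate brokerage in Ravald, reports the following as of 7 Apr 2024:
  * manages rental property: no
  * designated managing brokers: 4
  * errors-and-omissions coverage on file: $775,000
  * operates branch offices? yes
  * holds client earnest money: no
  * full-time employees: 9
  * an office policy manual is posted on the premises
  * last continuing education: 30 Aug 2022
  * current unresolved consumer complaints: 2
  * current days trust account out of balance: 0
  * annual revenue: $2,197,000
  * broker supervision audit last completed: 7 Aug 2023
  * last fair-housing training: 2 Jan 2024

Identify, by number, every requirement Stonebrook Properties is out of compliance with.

1. condition 'manages rental property' does not hold → requirement n/a → met
2. designated managing brokers 4 ≥ 2 → met
3. fair-housing training 96 days ago vs limit 180 → met
4. broker supervision audit 244 days ago vs limit 270 → met
5. days trust account out of balance 0 ≤ 0 → met
6. errors-and-omissions coverage $775,000 ≥ $700,000 → met
7. condition 'operates branch offices' holds; office policy manual present → met
8. unresolved consumer complaints 2 ≤ 2 → met
9. condition 'holds client earnest money' does not hold → requirement n/a → met
10. continuing education 586 days ago vs limit 540 → not met
Not met: 10

10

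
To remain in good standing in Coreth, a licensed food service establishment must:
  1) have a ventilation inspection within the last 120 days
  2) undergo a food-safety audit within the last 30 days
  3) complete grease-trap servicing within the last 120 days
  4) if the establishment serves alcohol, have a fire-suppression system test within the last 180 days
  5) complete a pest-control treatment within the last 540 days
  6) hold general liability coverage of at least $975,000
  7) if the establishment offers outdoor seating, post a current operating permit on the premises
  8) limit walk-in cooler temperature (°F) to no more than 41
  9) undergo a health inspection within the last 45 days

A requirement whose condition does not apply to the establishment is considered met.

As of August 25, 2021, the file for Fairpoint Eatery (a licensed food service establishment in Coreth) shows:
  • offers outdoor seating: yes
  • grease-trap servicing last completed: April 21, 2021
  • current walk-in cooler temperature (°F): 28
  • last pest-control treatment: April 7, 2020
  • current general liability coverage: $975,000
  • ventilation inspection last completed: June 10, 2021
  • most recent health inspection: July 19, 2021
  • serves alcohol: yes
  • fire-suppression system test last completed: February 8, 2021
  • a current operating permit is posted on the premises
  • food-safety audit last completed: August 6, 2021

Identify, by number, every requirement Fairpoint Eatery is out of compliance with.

1. ventilation inspection 76 days ago vs limit 120 → met
2. food-safety audit 19 days ago vs limit 30 → met
3. grease-trap servicing 126 days ago vs limit 120 → not met
4. condition 'serves alcohol' holds; fire-suppression system test 198 days ago vs limit 180 → not met
5. pest-control treatment 505 days ago vs limit 540 → met
6. general liability coverage $975,000 ≥ $975,000 → met
7. condition 'offers outdoor seating' holds; current operating permit present → met
8. walk-in cooler temperature (°F) 28 ≤ 41 → met
9. health inspection 37 days ago vs limit 45 → met
Not met: 3, 4

3, 4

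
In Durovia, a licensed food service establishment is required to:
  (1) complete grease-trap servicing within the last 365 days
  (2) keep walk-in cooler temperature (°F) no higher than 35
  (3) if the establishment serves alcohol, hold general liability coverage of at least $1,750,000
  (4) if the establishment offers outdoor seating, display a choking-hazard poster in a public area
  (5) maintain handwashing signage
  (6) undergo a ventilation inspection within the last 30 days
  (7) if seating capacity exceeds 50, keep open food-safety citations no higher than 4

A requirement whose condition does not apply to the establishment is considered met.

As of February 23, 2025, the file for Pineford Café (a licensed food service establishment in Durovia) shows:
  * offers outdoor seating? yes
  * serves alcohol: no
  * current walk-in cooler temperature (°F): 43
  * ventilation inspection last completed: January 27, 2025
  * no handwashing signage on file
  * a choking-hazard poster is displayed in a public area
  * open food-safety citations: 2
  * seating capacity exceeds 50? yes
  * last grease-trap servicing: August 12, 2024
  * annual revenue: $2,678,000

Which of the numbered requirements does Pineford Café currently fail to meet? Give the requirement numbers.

1. grease-trap servicing 195 days ago vs limit 365 → met
2. walk-in cooler temperature (°F) 43 > 35 → not met
3. condition 'serves alcohol' does not hold → requirement n/a → met
4. condition 'offers outdoor seating' holds; choking-hazard poster present → met
5. handwashing signage absent → not met
6. ventilation inspection 27 days ago vs limit 30 → met
7. condition 'seating capacity exceeds 50' holds; open food-safety citations 2 ≤ 4 → met
Not met: 2, 5

2, 5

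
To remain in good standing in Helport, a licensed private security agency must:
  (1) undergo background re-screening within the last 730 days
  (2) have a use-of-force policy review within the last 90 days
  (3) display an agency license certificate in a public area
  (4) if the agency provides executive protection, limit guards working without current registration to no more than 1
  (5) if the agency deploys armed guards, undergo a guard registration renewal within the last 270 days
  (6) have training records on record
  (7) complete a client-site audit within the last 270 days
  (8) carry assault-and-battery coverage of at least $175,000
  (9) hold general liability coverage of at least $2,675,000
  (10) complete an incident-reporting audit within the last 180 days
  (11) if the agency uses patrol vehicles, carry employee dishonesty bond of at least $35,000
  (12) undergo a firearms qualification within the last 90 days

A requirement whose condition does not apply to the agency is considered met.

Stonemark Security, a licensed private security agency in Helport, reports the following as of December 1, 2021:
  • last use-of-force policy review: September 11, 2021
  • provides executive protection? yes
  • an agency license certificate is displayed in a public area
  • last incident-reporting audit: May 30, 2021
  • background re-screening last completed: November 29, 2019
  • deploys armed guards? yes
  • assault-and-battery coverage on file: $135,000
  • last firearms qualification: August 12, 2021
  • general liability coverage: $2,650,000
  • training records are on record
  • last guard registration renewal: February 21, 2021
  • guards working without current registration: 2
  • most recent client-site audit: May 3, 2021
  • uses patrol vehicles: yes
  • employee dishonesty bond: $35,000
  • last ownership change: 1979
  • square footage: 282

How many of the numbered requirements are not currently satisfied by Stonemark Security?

1. background re-screening 733 days ago vs limit 730 → not met
2. use-of-force policy review 81 days ago vs limit 90 → met
3. agency license certificate present → met
4. condition 'provides executive protection' holds; guards working without current registration 2 > 1 → not met
5. condition 'deploys armed guards' holds; guard registration renewal 283 days ago vs limit 270 → not met
6. training records present → met
7. client-site audit 212 days ago vs limit 270 → met
8. assault-and-battery coverage $135,000 < $175,000 → not met
9. general liability coverage $2,650,000 < $2,675,000 → not met
10. incident-reporting audit 185 days ago vs limit 180 → not met
11. condition 'uses patrol vehicles' holds; employee dishonesty bond $35,000 ≥ $35,000 → met
12. firearms qualification 111 days ago vs limit 90 → not met
Not met: 7 of 12

7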